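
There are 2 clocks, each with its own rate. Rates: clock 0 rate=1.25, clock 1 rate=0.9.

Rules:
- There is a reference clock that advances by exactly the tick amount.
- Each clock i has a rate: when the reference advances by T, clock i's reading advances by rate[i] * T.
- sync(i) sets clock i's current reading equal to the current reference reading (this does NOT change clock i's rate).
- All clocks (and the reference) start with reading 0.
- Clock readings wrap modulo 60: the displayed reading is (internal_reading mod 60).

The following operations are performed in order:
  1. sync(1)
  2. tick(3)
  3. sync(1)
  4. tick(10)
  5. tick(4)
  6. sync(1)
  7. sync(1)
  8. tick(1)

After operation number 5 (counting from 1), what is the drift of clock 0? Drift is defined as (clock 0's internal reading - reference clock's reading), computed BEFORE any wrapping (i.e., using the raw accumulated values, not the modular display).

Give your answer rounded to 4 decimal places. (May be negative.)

After op 1 sync(1): ref=0.0000 raw=[0.0000 0.0000]
After op 2 tick(3): ref=3.0000 raw=[3.7500 2.7000]
After op 3 sync(1): ref=3.0000 raw=[3.7500 3.0000]
After op 4 tick(10): ref=13.0000 raw=[16.2500 12.0000]
After op 5 tick(4): ref=17.0000 raw=[21.2500 15.6000]
Drift of clock 0 after op 5: 21.2500 - 17.0000 = 4.2500

Answer: 4.2500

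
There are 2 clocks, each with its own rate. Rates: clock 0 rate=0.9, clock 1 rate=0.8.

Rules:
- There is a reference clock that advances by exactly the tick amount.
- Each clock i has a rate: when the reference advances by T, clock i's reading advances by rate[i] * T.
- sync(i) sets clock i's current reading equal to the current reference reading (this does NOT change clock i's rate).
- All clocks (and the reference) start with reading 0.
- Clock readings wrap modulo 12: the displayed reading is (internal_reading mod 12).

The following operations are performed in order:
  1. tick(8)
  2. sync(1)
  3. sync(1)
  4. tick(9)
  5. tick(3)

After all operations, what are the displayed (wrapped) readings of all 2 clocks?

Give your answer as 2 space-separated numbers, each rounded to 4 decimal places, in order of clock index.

After op 1 tick(8): ref=8.0000 raw=[7.2000 6.4000]
After op 2 sync(1): ref=8.0000 raw=[7.2000 8.0000]
After op 3 sync(1): ref=8.0000 raw=[7.2000 8.0000]
After op 4 tick(9): ref=17.0000 raw=[15.3000 15.2000]
After op 5 tick(3): ref=20.0000 raw=[18.0000 17.6000]
Wrap final raw readings (mod 12): 18.0000 mod 12 = 6.0000; 17.6000 mod 12 = 5.6000

Answer: 6.0000 5.6000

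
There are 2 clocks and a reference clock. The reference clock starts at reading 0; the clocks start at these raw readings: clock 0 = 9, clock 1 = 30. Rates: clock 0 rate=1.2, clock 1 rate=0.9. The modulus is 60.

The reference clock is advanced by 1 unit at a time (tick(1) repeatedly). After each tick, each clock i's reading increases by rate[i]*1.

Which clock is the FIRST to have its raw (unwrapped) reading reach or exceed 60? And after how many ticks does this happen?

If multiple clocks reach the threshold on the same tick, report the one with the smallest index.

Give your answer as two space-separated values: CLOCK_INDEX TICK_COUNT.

clock 0: start=9, rate=1.2, needs 60-9 = 51; ticks = ceil(51/1.2) = ceil(42.5000) = 43; reading at tick 43 = 9 + 1.2*43 = 60.6000
clock 1: start=30, rate=0.9, needs 60-30 = 30; ticks = ceil(30/0.9) = ceil(33.3333) = 34; reading at tick 34 = 30 + 0.9*34 = 60.6000
Minimum tick count = 34; winners = [1]; smallest index = 1

Answer: 1 34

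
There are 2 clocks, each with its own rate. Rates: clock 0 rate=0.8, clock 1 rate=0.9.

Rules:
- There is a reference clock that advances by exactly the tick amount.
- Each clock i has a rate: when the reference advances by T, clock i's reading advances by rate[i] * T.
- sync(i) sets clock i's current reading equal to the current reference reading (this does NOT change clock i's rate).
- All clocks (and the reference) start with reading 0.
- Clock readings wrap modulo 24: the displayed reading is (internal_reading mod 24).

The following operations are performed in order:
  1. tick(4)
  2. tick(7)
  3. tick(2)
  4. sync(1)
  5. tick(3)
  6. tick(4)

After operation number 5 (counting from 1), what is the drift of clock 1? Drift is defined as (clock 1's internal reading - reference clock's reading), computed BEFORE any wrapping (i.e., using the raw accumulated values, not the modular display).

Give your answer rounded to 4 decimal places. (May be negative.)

After op 1 tick(4): ref=4.0000 raw=[3.2000 3.6000]
After op 2 tick(7): ref=11.0000 raw=[8.8000 9.9000]
After op 3 tick(2): ref=13.0000 raw=[10.4000 11.7000]
After op 4 sync(1): ref=13.0000 raw=[10.4000 13.0000]
After op 5 tick(3): ref=16.0000 raw=[12.8000 15.7000]
Drift of clock 1 after op 5: 15.7000 - 16.0000 = -0.3000

Answer: -0.3000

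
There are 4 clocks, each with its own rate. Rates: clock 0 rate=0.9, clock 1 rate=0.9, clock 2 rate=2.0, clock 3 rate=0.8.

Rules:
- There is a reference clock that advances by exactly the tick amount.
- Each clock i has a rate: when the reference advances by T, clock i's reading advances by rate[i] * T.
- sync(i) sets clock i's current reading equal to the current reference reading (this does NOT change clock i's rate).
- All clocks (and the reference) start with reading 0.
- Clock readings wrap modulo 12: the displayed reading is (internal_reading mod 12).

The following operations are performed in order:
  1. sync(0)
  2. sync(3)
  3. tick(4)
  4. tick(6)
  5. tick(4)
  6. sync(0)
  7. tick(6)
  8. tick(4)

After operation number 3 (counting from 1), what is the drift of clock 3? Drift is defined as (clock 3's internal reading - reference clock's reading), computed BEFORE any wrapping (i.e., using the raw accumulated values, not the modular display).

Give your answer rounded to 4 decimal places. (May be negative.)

After op 1 sync(0): ref=0.0000 raw=[0.0000 0.0000 0.0000 0.0000]
After op 2 sync(3): ref=0.0000 raw=[0.0000 0.0000 0.0000 0.0000]
After op 3 tick(4): ref=4.0000 raw=[3.6000 3.6000 8.0000 3.2000]
Drift of clock 3 after op 3: 3.2000 - 4.0000 = -0.8000

Answer: -0.8000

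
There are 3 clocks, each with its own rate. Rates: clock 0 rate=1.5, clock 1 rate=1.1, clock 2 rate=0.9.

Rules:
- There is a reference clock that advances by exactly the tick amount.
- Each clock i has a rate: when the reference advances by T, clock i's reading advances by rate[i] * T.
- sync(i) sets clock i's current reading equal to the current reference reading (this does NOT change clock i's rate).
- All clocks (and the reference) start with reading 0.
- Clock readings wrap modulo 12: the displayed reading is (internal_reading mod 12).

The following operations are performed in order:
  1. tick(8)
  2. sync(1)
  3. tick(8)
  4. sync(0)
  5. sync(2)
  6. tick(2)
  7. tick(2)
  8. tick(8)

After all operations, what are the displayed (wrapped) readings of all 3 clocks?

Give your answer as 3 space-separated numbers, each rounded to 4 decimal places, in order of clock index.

Answer: 10.0000 6.0000 2.8000

Derivation:
After op 1 tick(8): ref=8.0000 raw=[12.0000 8.8000 7.2000]
After op 2 sync(1): ref=8.0000 raw=[12.0000 8.0000 7.2000]
After op 3 tick(8): ref=16.0000 raw=[24.0000 16.8000 14.4000]
After op 4 sync(0): ref=16.0000 raw=[16.0000 16.8000 14.4000]
After op 5 sync(2): ref=16.0000 raw=[16.0000 16.8000 16.0000]
After op 6 tick(2): ref=18.0000 raw=[19.0000 19.0000 17.8000]
After op 7 tick(2): ref=20.0000 raw=[22.0000 21.2000 19.6000]
After op 8 tick(8): ref=28.0000 raw=[34.0000 30.0000 26.8000]
Wrap final raw readings (mod 12): 34.0000 mod 12 = 10.0000; 30.0000 mod 12 = 6.0000; 26.8000 mod 12 = 2.8000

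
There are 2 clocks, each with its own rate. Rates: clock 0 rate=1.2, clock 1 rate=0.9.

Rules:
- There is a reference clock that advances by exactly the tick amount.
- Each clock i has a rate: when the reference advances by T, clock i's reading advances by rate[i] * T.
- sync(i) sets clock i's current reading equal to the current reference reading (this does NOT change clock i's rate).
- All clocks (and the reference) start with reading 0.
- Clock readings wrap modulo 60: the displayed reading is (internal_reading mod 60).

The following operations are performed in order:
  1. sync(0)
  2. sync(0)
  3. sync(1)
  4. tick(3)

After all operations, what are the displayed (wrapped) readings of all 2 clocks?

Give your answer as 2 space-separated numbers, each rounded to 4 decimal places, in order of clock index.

Answer: 3.6000 2.7000

Derivation:
After op 1 sync(0): ref=0.0000 raw=[0.0000 0.0000]
After op 2 sync(0): ref=0.0000 raw=[0.0000 0.0000]
After op 3 sync(1): ref=0.0000 raw=[0.0000 0.0000]
After op 4 tick(3): ref=3.0000 raw=[3.6000 2.7000]
Wrap final raw readings (mod 60): 3.6000 mod 60 = 3.6000; 2.7000 mod 60 = 2.7000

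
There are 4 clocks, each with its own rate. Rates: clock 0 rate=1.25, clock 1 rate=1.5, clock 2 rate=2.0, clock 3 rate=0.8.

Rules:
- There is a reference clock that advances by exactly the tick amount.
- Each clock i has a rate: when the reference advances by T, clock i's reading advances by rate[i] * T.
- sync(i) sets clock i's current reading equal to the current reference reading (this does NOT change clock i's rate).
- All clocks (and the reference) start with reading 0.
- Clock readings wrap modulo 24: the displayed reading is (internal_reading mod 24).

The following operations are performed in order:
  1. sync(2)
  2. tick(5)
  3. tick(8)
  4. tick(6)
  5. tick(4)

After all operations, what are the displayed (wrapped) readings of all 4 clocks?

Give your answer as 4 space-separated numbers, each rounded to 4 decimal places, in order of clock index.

Answer: 4.7500 10.5000 22.0000 18.4000

Derivation:
After op 1 sync(2): ref=0.0000 raw=[0.0000 0.0000 0.0000 0.0000]
After op 2 tick(5): ref=5.0000 raw=[6.2500 7.5000 10.0000 4.0000]
After op 3 tick(8): ref=13.0000 raw=[16.2500 19.5000 26.0000 10.4000]
After op 4 tick(6): ref=19.0000 raw=[23.7500 28.5000 38.0000 15.2000]
After op 5 tick(4): ref=23.0000 raw=[28.7500 34.5000 46.0000 18.4000]
Wrap final raw readings (mod 24): 28.7500 mod 24 = 4.7500; 34.5000 mod 24 = 10.5000; 46.0000 mod 24 = 22.0000; 18.4000 mod 24 = 18.4000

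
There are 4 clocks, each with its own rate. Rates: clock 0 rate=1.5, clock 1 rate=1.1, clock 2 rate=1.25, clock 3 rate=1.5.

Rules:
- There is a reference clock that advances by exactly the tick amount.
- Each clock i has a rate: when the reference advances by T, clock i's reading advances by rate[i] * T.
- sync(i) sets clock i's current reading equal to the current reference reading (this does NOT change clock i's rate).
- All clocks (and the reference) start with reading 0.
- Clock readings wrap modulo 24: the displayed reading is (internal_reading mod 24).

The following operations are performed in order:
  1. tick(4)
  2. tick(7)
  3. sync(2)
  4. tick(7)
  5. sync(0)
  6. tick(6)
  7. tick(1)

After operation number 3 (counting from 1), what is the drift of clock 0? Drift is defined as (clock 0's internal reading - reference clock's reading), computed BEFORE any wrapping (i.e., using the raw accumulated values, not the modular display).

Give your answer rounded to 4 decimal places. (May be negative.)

After op 1 tick(4): ref=4.0000 raw=[6.0000 4.4000 5.0000 6.0000]
After op 2 tick(7): ref=11.0000 raw=[16.5000 12.1000 13.7500 16.5000]
After op 3 sync(2): ref=11.0000 raw=[16.5000 12.1000 11.0000 16.5000]
Drift of clock 0 after op 3: 16.5000 - 11.0000 = 5.5000

Answer: 5.5000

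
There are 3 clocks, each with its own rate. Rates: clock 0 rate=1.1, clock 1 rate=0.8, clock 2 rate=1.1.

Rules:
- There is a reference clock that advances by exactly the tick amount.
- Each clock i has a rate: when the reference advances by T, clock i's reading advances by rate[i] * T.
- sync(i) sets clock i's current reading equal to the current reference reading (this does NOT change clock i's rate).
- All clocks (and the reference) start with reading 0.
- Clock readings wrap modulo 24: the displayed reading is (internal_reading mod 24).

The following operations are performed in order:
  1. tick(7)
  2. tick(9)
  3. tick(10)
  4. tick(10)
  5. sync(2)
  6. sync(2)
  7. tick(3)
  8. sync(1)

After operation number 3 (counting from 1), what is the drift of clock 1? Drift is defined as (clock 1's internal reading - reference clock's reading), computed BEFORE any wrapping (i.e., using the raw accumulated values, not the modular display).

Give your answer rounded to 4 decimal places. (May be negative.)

Answer: -5.2000

Derivation:
After op 1 tick(7): ref=7.0000 raw=[7.7000 5.6000 7.7000]
After op 2 tick(9): ref=16.0000 raw=[17.6000 12.8000 17.6000]
After op 3 tick(10): ref=26.0000 raw=[28.6000 20.8000 28.6000]
Drift of clock 1 after op 3: 20.8000 - 26.0000 = -5.2000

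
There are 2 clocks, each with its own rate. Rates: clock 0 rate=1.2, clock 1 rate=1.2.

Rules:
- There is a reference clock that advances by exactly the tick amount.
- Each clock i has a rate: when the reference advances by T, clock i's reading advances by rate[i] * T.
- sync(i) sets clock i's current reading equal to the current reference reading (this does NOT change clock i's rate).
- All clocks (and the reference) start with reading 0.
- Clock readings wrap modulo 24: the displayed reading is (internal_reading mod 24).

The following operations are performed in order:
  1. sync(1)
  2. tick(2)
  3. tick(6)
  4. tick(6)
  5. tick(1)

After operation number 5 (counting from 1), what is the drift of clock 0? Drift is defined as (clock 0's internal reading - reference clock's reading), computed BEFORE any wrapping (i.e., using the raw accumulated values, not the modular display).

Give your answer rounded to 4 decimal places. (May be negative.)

Answer: 3.0000

Derivation:
After op 1 sync(1): ref=0.0000 raw=[0.0000 0.0000]
After op 2 tick(2): ref=2.0000 raw=[2.4000 2.4000]
After op 3 tick(6): ref=8.0000 raw=[9.6000 9.6000]
After op 4 tick(6): ref=14.0000 raw=[16.8000 16.8000]
After op 5 tick(1): ref=15.0000 raw=[18.0000 18.0000]
Drift of clock 0 after op 5: 18.0000 - 15.0000 = 3.0000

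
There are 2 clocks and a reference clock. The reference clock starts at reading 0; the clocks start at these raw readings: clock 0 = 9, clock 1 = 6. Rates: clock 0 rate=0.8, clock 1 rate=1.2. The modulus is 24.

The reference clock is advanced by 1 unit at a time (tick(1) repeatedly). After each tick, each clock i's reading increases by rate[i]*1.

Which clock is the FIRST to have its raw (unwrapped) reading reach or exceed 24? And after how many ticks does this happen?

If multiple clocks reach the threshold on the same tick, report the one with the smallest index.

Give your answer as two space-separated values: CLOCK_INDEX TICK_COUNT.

Answer: 1 15

Derivation:
clock 0: start=9, rate=0.8, needs 24-9 = 15; ticks = ceil(15/0.8) = ceil(18.7500) = 19; reading at tick 19 = 9 + 0.8*19 = 24.2000
clock 1: start=6, rate=1.2, needs 24-6 = 18; ticks = ceil(18/1.2) = ceil(15.0000) = 15; reading at tick 15 = 6 + 1.2*15 = 24.0000
Minimum tick count = 15; winners = [1]; smallest index = 1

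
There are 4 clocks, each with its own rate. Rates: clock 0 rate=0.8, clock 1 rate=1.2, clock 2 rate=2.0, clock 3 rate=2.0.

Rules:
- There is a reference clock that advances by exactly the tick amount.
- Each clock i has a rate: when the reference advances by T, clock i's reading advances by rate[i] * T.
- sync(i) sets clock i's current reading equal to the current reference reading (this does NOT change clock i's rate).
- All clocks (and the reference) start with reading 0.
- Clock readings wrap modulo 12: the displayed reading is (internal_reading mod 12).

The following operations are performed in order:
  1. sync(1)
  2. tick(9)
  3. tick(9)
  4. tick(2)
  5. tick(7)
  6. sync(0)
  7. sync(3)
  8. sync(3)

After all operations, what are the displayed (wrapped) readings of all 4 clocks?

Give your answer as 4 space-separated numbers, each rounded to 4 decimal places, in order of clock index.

After op 1 sync(1): ref=0.0000 raw=[0.0000 0.0000 0.0000 0.0000]
After op 2 tick(9): ref=9.0000 raw=[7.2000 10.8000 18.0000 18.0000]
After op 3 tick(9): ref=18.0000 raw=[14.4000 21.6000 36.0000 36.0000]
After op 4 tick(2): ref=20.0000 raw=[16.0000 24.0000 40.0000 40.0000]
After op 5 tick(7): ref=27.0000 raw=[21.6000 32.4000 54.0000 54.0000]
After op 6 sync(0): ref=27.0000 raw=[27.0000 32.4000 54.0000 54.0000]
After op 7 sync(3): ref=27.0000 raw=[27.0000 32.4000 54.0000 27.0000]
After op 8 sync(3): ref=27.0000 raw=[27.0000 32.4000 54.0000 27.0000]
Wrap final raw readings (mod 12): 27.0000 mod 12 = 3.0000; 32.4000 mod 12 = 8.4000; 54.0000 mod 12 = 6.0000; 27.0000 mod 12 = 3.0000

Answer: 3.0000 8.4000 6.0000 3.0000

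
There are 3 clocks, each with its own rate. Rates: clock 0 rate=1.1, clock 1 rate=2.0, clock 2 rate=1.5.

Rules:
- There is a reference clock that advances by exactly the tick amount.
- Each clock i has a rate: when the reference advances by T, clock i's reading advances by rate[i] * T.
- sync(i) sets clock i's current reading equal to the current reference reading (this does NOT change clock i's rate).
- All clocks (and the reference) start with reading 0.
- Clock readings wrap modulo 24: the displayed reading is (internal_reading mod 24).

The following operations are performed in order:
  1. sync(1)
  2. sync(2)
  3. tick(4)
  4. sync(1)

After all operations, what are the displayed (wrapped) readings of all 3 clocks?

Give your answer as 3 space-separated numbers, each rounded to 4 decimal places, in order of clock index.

After op 1 sync(1): ref=0.0000 raw=[0.0000 0.0000 0.0000]
After op 2 sync(2): ref=0.0000 raw=[0.0000 0.0000 0.0000]
After op 3 tick(4): ref=4.0000 raw=[4.4000 8.0000 6.0000]
After op 4 sync(1): ref=4.0000 raw=[4.4000 4.0000 6.0000]
Wrap final raw readings (mod 24): 4.4000 mod 24 = 4.4000; 4.0000 mod 24 = 4.0000; 6.0000 mod 24 = 6.0000

Answer: 4.4000 4.0000 6.0000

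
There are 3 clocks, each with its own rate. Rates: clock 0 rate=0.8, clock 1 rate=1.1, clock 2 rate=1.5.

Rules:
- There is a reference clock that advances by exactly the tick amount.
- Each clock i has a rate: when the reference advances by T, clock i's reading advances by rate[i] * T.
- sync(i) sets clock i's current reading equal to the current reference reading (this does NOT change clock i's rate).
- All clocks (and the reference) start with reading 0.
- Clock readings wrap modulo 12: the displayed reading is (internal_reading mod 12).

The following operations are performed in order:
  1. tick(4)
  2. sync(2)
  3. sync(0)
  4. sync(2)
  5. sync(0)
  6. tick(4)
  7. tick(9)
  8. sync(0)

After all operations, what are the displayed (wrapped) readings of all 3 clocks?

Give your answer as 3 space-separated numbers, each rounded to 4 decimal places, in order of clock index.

Answer: 5.0000 6.7000 11.5000

Derivation:
After op 1 tick(4): ref=4.0000 raw=[3.2000 4.4000 6.0000]
After op 2 sync(2): ref=4.0000 raw=[3.2000 4.4000 4.0000]
After op 3 sync(0): ref=4.0000 raw=[4.0000 4.4000 4.0000]
After op 4 sync(2): ref=4.0000 raw=[4.0000 4.4000 4.0000]
After op 5 sync(0): ref=4.0000 raw=[4.0000 4.4000 4.0000]
After op 6 tick(4): ref=8.0000 raw=[7.2000 8.8000 10.0000]
After op 7 tick(9): ref=17.0000 raw=[14.4000 18.7000 23.5000]
After op 8 sync(0): ref=17.0000 raw=[17.0000 18.7000 23.5000]
Wrap final raw readings (mod 12): 17.0000 mod 12 = 5.0000; 18.7000 mod 12 = 6.7000; 23.5000 mod 12 = 11.5000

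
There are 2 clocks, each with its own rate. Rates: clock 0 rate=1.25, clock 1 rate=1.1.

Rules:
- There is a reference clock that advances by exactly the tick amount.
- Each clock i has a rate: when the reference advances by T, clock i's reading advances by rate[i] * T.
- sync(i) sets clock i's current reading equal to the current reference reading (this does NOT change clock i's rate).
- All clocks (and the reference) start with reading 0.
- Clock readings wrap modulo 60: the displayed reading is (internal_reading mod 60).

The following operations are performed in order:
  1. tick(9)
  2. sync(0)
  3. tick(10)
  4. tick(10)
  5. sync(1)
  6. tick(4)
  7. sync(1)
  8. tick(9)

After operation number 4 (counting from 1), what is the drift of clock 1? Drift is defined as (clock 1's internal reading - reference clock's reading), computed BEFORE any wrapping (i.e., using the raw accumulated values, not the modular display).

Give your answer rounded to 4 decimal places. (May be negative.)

After op 1 tick(9): ref=9.0000 raw=[11.2500 9.9000]
After op 2 sync(0): ref=9.0000 raw=[9.0000 9.9000]
After op 3 tick(10): ref=19.0000 raw=[21.5000 20.9000]
After op 4 tick(10): ref=29.0000 raw=[34.0000 31.9000]
Drift of clock 1 after op 4: 31.9000 - 29.0000 = 2.9000

Answer: 2.9000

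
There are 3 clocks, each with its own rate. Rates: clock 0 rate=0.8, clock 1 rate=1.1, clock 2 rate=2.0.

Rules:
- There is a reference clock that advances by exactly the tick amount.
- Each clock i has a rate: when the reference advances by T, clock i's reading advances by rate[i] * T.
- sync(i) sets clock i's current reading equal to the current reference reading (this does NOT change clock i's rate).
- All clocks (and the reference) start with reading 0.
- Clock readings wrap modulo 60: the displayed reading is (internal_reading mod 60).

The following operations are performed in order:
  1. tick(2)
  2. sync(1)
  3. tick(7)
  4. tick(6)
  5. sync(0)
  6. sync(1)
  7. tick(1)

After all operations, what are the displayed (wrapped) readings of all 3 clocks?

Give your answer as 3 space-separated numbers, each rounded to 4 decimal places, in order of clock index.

After op 1 tick(2): ref=2.0000 raw=[1.6000 2.2000 4.0000]
After op 2 sync(1): ref=2.0000 raw=[1.6000 2.0000 4.0000]
After op 3 tick(7): ref=9.0000 raw=[7.2000 9.7000 18.0000]
After op 4 tick(6): ref=15.0000 raw=[12.0000 16.3000 30.0000]
After op 5 sync(0): ref=15.0000 raw=[15.0000 16.3000 30.0000]
After op 6 sync(1): ref=15.0000 raw=[15.0000 15.0000 30.0000]
After op 7 tick(1): ref=16.0000 raw=[15.8000 16.1000 32.0000]
Wrap final raw readings (mod 60): 15.8000 mod 60 = 15.8000; 16.1000 mod 60 = 16.1000; 32.0000 mod 60 = 32.0000

Answer: 15.8000 16.1000 32.0000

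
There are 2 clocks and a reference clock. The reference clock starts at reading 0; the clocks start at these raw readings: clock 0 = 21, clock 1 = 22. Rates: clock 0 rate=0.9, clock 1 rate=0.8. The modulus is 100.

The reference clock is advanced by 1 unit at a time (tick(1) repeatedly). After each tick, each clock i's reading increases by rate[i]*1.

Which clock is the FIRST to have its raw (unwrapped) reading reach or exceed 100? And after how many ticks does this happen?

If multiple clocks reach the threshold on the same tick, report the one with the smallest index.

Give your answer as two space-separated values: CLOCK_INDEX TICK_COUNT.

Answer: 0 88

Derivation:
clock 0: start=21, rate=0.9, needs 100-21 = 79; ticks = ceil(79/0.9) = ceil(87.7778) = 88; reading at tick 88 = 21 + 0.9*88 = 100.2000
clock 1: start=22, rate=0.8, needs 100-22 = 78; ticks = ceil(78/0.8) = ceil(97.5000) = 98; reading at tick 98 = 22 + 0.8*98 = 100.4000
Minimum tick count = 88; winners = [0]; smallest index = 0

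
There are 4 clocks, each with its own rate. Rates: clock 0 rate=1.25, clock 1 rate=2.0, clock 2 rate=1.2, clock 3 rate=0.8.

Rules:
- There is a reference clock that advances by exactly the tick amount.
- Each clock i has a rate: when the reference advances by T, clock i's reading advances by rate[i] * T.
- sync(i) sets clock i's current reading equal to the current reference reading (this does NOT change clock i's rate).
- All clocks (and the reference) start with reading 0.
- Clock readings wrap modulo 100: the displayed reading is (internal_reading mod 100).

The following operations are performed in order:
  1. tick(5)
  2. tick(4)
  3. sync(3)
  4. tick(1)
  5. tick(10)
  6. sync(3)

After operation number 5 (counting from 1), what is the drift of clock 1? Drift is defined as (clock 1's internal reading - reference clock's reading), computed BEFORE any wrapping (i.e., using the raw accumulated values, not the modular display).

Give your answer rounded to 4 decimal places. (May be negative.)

Answer: 20.0000

Derivation:
After op 1 tick(5): ref=5.0000 raw=[6.2500 10.0000 6.0000 4.0000]
After op 2 tick(4): ref=9.0000 raw=[11.2500 18.0000 10.8000 7.2000]
After op 3 sync(3): ref=9.0000 raw=[11.2500 18.0000 10.8000 9.0000]
After op 4 tick(1): ref=10.0000 raw=[12.5000 20.0000 12.0000 9.8000]
After op 5 tick(10): ref=20.0000 raw=[25.0000 40.0000 24.0000 17.8000]
Drift of clock 1 after op 5: 40.0000 - 20.0000 = 20.0000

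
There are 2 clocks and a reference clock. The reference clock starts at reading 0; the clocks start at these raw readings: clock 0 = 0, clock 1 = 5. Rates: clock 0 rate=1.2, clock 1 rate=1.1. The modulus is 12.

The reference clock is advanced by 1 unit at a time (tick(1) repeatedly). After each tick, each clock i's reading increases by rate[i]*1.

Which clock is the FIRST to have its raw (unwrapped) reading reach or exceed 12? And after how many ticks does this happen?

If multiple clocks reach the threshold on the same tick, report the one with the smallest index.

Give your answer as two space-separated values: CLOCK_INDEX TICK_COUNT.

clock 0: start=0, rate=1.2, needs 12-0 = 12; ticks = ceil(12/1.2) = ceil(10.0000) = 10; reading at tick 10 = 0 + 1.2*10 = 12.0000
clock 1: start=5, rate=1.1, needs 12-5 = 7; ticks = ceil(7/1.1) = ceil(6.3636) = 7; reading at tick 7 = 5 + 1.1*7 = 12.7000
Minimum tick count = 7; winners = [1]; smallest index = 1

Answer: 1 7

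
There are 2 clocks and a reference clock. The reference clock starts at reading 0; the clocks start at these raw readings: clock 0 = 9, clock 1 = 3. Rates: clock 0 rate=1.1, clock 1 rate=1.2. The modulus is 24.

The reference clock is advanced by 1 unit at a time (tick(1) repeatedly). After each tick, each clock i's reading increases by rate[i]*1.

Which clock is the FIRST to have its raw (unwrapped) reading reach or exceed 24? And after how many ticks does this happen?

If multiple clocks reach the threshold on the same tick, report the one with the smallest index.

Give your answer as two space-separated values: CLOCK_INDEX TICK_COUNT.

clock 0: start=9, rate=1.1, needs 24-9 = 15; ticks = ceil(15/1.1) = ceil(13.6364) = 14; reading at tick 14 = 9 + 1.1*14 = 24.4000
clock 1: start=3, rate=1.2, needs 24-3 = 21; ticks = ceil(21/1.2) = ceil(17.5000) = 18; reading at tick 18 = 3 + 1.2*18 = 24.6000
Minimum tick count = 14; winners = [0]; smallest index = 0

Answer: 0 14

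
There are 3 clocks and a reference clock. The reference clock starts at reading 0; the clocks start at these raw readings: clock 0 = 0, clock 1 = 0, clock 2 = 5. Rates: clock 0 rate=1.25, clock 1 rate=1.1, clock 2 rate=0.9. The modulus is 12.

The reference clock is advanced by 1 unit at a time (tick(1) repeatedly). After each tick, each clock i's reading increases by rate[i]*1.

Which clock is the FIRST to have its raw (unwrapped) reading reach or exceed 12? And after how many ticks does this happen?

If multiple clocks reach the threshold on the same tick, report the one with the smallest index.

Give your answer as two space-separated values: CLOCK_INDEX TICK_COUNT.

Answer: 2 8

Derivation:
clock 0: start=0, rate=1.25, needs 12-0 = 12; ticks = ceil(12/1.25) = ceil(9.6000) = 10; reading at tick 10 = 0 + 1.25*10 = 12.5000
clock 1: start=0, rate=1.1, needs 12-0 = 12; ticks = ceil(12/1.1) = ceil(10.9091) = 11; reading at tick 11 = 0 + 1.1*11 = 12.1000
clock 2: start=5, rate=0.9, needs 12-5 = 7; ticks = ceil(7/0.9) = ceil(7.7778) = 8; reading at tick 8 = 5 + 0.9*8 = 12.2000
Minimum tick count = 8; winners = [2]; smallest index = 2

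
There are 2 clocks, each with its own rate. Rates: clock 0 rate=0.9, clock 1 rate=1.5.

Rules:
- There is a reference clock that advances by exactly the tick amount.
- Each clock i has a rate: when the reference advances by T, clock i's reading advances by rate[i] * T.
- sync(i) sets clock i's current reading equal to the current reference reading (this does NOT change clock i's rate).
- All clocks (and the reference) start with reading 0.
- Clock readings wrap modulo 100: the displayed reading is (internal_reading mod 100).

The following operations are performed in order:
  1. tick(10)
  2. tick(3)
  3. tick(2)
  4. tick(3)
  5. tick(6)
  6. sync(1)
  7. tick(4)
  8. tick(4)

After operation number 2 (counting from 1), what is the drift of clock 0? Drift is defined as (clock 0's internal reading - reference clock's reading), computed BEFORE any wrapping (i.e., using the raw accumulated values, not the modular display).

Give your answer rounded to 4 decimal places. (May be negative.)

Answer: -1.3000

Derivation:
After op 1 tick(10): ref=10.0000 raw=[9.0000 15.0000]
After op 2 tick(3): ref=13.0000 raw=[11.7000 19.5000]
Drift of clock 0 after op 2: 11.7000 - 13.0000 = -1.3000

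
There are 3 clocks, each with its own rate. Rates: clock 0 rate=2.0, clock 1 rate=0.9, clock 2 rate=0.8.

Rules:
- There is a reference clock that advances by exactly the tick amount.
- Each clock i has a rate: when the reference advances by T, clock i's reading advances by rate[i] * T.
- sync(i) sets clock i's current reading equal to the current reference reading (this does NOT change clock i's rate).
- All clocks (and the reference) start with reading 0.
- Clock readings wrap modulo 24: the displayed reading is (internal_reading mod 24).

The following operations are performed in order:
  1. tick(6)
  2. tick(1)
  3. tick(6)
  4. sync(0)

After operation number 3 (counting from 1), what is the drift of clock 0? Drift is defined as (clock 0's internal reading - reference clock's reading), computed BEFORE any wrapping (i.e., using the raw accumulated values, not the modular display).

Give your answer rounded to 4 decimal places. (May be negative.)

Answer: 13.0000

Derivation:
After op 1 tick(6): ref=6.0000 raw=[12.0000 5.4000 4.8000]
After op 2 tick(1): ref=7.0000 raw=[14.0000 6.3000 5.6000]
After op 3 tick(6): ref=13.0000 raw=[26.0000 11.7000 10.4000]
Drift of clock 0 after op 3: 26.0000 - 13.0000 = 13.0000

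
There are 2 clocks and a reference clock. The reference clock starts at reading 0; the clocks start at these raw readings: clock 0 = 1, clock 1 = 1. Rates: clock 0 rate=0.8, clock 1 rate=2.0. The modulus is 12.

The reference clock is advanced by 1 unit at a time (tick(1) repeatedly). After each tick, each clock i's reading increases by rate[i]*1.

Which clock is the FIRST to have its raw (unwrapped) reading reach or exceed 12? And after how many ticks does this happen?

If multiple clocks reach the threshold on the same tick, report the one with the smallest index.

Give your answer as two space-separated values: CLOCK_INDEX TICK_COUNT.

clock 0: start=1, rate=0.8, needs 12-1 = 11; ticks = ceil(11/0.8) = ceil(13.7500) = 14; reading at tick 14 = 1 + 0.8*14 = 12.2000
clock 1: start=1, rate=2.0, needs 12-1 = 11; ticks = ceil(11/2.0) = ceil(5.5000) = 6; reading at tick 6 = 1 + 2.0*6 = 13.0000
Minimum tick count = 6; winners = [1]; smallest index = 1

Answer: 1 6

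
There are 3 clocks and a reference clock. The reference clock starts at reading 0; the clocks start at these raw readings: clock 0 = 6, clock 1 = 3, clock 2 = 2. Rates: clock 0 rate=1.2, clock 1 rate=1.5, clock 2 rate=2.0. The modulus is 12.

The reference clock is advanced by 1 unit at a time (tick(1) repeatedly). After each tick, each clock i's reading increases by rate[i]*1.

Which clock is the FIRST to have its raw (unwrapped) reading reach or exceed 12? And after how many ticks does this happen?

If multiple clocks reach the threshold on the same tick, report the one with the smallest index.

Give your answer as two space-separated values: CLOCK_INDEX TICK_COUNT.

clock 0: start=6, rate=1.2, needs 12-6 = 6; ticks = ceil(6/1.2) = ceil(5.0000) = 5; reading at tick 5 = 6 + 1.2*5 = 12.0000
clock 1: start=3, rate=1.5, needs 12-3 = 9; ticks = ceil(9/1.5) = ceil(6.0000) = 6; reading at tick 6 = 3 + 1.5*6 = 12.0000
clock 2: start=2, rate=2.0, needs 12-2 = 10; ticks = ceil(10/2.0) = ceil(5.0000) = 5; reading at tick 5 = 2 + 2.0*5 = 12.0000
Minimum tick count = 5; winners = [0, 2]; smallest index = 0

Answer: 0 5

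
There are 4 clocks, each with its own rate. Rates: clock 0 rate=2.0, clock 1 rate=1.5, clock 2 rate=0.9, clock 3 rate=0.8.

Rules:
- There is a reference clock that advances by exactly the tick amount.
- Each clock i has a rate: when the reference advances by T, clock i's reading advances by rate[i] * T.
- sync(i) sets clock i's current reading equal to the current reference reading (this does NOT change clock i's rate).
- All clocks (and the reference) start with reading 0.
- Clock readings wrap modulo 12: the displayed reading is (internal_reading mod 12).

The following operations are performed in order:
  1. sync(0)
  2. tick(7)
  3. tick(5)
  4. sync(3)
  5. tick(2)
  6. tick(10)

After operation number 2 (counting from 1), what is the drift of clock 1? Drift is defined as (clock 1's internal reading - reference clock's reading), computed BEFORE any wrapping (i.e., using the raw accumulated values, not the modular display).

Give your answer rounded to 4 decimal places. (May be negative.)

After op 1 sync(0): ref=0.0000 raw=[0.0000 0.0000 0.0000 0.0000]
After op 2 tick(7): ref=7.0000 raw=[14.0000 10.5000 6.3000 5.6000]
Drift of clock 1 after op 2: 10.5000 - 7.0000 = 3.5000

Answer: 3.5000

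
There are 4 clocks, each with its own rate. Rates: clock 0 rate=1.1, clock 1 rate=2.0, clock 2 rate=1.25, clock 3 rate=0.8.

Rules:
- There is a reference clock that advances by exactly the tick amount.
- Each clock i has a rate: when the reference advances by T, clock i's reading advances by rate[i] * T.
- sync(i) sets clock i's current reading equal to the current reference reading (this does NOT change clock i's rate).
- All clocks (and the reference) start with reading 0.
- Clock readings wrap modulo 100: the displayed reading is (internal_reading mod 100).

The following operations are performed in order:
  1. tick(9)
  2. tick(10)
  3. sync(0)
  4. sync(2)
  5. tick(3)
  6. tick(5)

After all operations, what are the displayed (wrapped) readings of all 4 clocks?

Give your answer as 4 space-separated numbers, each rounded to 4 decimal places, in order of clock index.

After op 1 tick(9): ref=9.0000 raw=[9.9000 18.0000 11.2500 7.2000]
After op 2 tick(10): ref=19.0000 raw=[20.9000 38.0000 23.7500 15.2000]
After op 3 sync(0): ref=19.0000 raw=[19.0000 38.0000 23.7500 15.2000]
After op 4 sync(2): ref=19.0000 raw=[19.0000 38.0000 19.0000 15.2000]
After op 5 tick(3): ref=22.0000 raw=[22.3000 44.0000 22.7500 17.6000]
After op 6 tick(5): ref=27.0000 raw=[27.8000 54.0000 29.0000 21.6000]
Wrap final raw readings (mod 100): 27.8000 mod 100 = 27.8000; 54.0000 mod 100 = 54.0000; 29.0000 mod 100 = 29.0000; 21.6000 mod 100 = 21.6000

Answer: 27.8000 54.0000 29.0000 21.6000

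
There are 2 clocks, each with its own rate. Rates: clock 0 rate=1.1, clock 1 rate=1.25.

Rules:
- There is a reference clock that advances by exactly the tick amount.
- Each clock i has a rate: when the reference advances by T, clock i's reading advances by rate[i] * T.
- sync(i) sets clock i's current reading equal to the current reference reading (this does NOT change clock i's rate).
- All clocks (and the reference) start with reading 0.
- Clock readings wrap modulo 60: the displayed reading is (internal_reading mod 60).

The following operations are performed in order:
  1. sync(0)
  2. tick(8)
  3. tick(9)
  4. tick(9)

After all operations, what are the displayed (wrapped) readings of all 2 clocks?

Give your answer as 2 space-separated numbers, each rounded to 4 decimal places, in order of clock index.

Answer: 28.6000 32.5000

Derivation:
After op 1 sync(0): ref=0.0000 raw=[0.0000 0.0000]
After op 2 tick(8): ref=8.0000 raw=[8.8000 10.0000]
After op 3 tick(9): ref=17.0000 raw=[18.7000 21.2500]
After op 4 tick(9): ref=26.0000 raw=[28.6000 32.5000]
Wrap final raw readings (mod 60): 28.6000 mod 60 = 28.6000; 32.5000 mod 60 = 32.5000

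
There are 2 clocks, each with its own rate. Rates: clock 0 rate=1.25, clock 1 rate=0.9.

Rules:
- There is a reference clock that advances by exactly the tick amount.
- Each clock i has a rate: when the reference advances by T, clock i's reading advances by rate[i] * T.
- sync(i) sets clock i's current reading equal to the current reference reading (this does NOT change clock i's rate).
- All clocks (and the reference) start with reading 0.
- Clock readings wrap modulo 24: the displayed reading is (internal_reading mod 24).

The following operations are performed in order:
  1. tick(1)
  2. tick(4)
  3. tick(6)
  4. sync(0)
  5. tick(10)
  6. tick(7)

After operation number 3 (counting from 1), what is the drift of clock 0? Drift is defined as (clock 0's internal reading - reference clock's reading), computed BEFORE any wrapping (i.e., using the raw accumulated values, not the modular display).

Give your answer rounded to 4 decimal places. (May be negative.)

After op 1 tick(1): ref=1.0000 raw=[1.2500 0.9000]
After op 2 tick(4): ref=5.0000 raw=[6.2500 4.5000]
After op 3 tick(6): ref=11.0000 raw=[13.7500 9.9000]
Drift of clock 0 after op 3: 13.7500 - 11.0000 = 2.7500

Answer: 2.7500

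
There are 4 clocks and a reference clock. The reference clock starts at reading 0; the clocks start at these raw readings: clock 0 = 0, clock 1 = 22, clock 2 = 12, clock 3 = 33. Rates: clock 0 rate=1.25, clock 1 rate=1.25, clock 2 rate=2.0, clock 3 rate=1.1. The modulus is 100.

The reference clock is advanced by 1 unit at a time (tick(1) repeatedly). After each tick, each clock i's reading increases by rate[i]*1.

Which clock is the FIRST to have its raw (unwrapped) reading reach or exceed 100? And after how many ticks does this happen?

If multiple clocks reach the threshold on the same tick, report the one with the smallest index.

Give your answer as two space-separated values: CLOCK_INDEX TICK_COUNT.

clock 0: start=0, rate=1.25, needs 100-0 = 100; ticks = ceil(100/1.25) = ceil(80.0000) = 80; reading at tick 80 = 0 + 1.25*80 = 100.0000
clock 1: start=22, rate=1.25, needs 100-22 = 78; ticks = ceil(78/1.25) = ceil(62.4000) = 63; reading at tick 63 = 22 + 1.25*63 = 100.7500
clock 2: start=12, rate=2.0, needs 100-12 = 88; ticks = ceil(88/2.0) = ceil(44.0000) = 44; reading at tick 44 = 12 + 2.0*44 = 100.0000
clock 3: start=33, rate=1.1, needs 100-33 = 67; ticks = ceil(67/1.1) = ceil(60.9091) = 61; reading at tick 61 = 33 + 1.1*61 = 100.1000
Minimum tick count = 44; winners = [2]; smallest index = 2

Answer: 2 44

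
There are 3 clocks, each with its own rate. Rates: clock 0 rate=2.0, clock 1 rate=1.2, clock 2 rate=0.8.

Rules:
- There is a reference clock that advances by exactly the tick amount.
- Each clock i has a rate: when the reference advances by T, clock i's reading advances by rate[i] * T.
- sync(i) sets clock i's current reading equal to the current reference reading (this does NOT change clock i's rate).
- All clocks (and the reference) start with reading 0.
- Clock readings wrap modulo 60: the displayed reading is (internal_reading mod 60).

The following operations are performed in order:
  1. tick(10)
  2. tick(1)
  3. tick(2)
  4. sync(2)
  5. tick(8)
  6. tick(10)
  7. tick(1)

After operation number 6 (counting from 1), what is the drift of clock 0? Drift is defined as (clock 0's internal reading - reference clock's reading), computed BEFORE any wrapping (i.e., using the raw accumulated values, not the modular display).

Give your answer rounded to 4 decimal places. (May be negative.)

After op 1 tick(10): ref=10.0000 raw=[20.0000 12.0000 8.0000]
After op 2 tick(1): ref=11.0000 raw=[22.0000 13.2000 8.8000]
After op 3 tick(2): ref=13.0000 raw=[26.0000 15.6000 10.4000]
After op 4 sync(2): ref=13.0000 raw=[26.0000 15.6000 13.0000]
After op 5 tick(8): ref=21.0000 raw=[42.0000 25.2000 19.4000]
After op 6 tick(10): ref=31.0000 raw=[62.0000 37.2000 27.4000]
Drift of clock 0 after op 6: 62.0000 - 31.0000 = 31.0000

Answer: 31.0000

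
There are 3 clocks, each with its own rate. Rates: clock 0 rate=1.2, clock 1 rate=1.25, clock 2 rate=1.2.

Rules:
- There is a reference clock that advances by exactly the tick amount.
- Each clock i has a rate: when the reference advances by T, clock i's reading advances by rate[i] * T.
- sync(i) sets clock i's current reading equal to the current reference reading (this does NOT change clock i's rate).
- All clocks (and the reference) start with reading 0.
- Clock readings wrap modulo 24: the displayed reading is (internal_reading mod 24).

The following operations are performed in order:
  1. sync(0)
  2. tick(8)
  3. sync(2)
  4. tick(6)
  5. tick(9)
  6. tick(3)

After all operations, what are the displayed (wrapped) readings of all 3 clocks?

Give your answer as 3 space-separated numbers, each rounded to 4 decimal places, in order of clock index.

Answer: 7.2000 8.5000 5.6000

Derivation:
After op 1 sync(0): ref=0.0000 raw=[0.0000 0.0000 0.0000]
After op 2 tick(8): ref=8.0000 raw=[9.6000 10.0000 9.6000]
After op 3 sync(2): ref=8.0000 raw=[9.6000 10.0000 8.0000]
After op 4 tick(6): ref=14.0000 raw=[16.8000 17.5000 15.2000]
After op 5 tick(9): ref=23.0000 raw=[27.6000 28.7500 26.0000]
After op 6 tick(3): ref=26.0000 raw=[31.2000 32.5000 29.6000]
Wrap final raw readings (mod 24): 31.2000 mod 24 = 7.2000; 32.5000 mod 24 = 8.5000; 29.6000 mod 24 = 5.6000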